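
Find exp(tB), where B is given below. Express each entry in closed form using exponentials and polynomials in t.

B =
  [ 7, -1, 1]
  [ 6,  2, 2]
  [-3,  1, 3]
e^{tB} =
  [3*t*exp(4*t) + exp(4*t), -t*exp(4*t), t*exp(4*t)]
  [6*t*exp(4*t), -2*t*exp(4*t) + exp(4*t), 2*t*exp(4*t)]
  [-3*t*exp(4*t), t*exp(4*t), -t*exp(4*t) + exp(4*t)]

Strategy: write B = P · J · P⁻¹ where J is a Jordan canonical form, so e^{tB} = P · e^{tJ} · P⁻¹, and e^{tJ} can be computed block-by-block.

B has Jordan form
J =
  [4, 1, 0]
  [0, 4, 0]
  [0, 0, 4]
(up to reordering of blocks).

Per-block formulas:
  For a 1×1 block at λ = 4: exp(t · [4]) = [e^(4t)].
  For a 2×2 Jordan block J_2(4): exp(t · J_2(4)) = e^(4t)·(I + t·N), where N is the 2×2 nilpotent shift.

After assembling e^{tJ} and conjugating by P, we get:

e^{tB} =
  [3*t*exp(4*t) + exp(4*t), -t*exp(4*t), t*exp(4*t)]
  [6*t*exp(4*t), -2*t*exp(4*t) + exp(4*t), 2*t*exp(4*t)]
  [-3*t*exp(4*t), t*exp(4*t), -t*exp(4*t) + exp(4*t)]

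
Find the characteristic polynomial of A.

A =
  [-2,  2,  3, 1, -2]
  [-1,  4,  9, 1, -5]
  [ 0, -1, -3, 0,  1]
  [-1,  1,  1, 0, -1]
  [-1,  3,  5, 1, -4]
x^5 + 5*x^4 + 10*x^3 + 10*x^2 + 5*x + 1

Expanding det(x·I − A) (e.g. by cofactor expansion or by noting that A is similar to its Jordan form J, which has the same characteristic polynomial as A) gives
  χ_A(x) = x^5 + 5*x^4 + 10*x^3 + 10*x^2 + 5*x + 1
which factors as (x + 1)^5. The eigenvalues (with algebraic multiplicities) are λ = -1 with multiplicity 5.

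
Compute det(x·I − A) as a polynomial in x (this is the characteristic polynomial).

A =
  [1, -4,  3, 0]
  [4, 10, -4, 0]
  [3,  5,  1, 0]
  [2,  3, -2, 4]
x^4 - 16*x^3 + 96*x^2 - 256*x + 256

Expanding det(x·I − A) (e.g. by cofactor expansion or by noting that A is similar to its Jordan form J, which has the same characteristic polynomial as A) gives
  χ_A(x) = x^4 - 16*x^3 + 96*x^2 - 256*x + 256
which factors as (x - 4)^4. The eigenvalues (with algebraic multiplicities) are λ = 4 with multiplicity 4.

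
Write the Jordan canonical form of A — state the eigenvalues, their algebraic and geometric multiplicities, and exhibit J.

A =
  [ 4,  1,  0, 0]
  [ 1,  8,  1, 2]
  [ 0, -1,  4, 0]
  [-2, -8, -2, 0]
J_3(4) ⊕ J_1(4)

The characteristic polynomial is
  det(x·I − A) = x^4 - 16*x^3 + 96*x^2 - 256*x + 256 = (x - 4)^4

Eigenvalues and multiplicities (the geometric multiplicity of λ is n − rank(A − λI), which equals the number of Jordan blocks for λ):
  λ = 4: algebraic multiplicity = 4, geometric multiplicity = 2

Determining the block sizes for each eigenvalue:
  λ = 4: with am = 4 and gm = 2, the partition is not yet determined (e.g. several partitions of 4 into 2 parts exist). Let N = A − (4)·I. Computing rank(N^1) = 2, rank(N^2) = 1, rank(N^3) = 0; the number of blocks of size ≥ j is rank(N^{j−1}) − rank(N^j), giving [2, 1, 1]. So we have 1 block(s) of size 3, 1 block(s) of size 1 → block sizes [3, 1]

Assembling the blocks gives a Jordan form
J =
  [4, 1, 0, 0]
  [0, 4, 1, 0]
  [0, 0, 4, 0]
  [0, 0, 0, 4]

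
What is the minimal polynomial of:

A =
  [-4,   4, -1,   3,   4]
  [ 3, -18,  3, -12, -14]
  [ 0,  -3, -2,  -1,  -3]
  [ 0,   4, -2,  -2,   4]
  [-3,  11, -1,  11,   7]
x^4 + 15*x^3 + 84*x^2 + 208*x + 192

The characteristic polynomial is χ_A(x) = (x + 3)*(x + 4)^4, so the eigenvalues are known. The minimal polynomial is
  m_A(x) = Π_λ (x − λ)^{k_λ}
where k_λ is the size of the *largest* Jordan block for λ (equivalently, the smallest k with (A − λI)^k v = 0 for every generalised eigenvector v of λ).

  λ = -4: largest Jordan block has size 3, contributing (x + 4)^3
  λ = -3: largest Jordan block has size 1, contributing (x + 3)

So m_A(x) = (x + 3)*(x + 4)^3 = x^4 + 15*x^3 + 84*x^2 + 208*x + 192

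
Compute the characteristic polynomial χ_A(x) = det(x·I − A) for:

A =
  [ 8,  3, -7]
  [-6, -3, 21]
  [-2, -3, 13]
x^3 - 18*x^2 + 108*x - 216

Expanding det(x·I − A) (e.g. by cofactor expansion or by noting that A is similar to its Jordan form J, which has the same characteristic polynomial as A) gives
  χ_A(x) = x^3 - 18*x^2 + 108*x - 216
which factors as (x - 6)^3. The eigenvalues (with algebraic multiplicities) are λ = 6 with multiplicity 3.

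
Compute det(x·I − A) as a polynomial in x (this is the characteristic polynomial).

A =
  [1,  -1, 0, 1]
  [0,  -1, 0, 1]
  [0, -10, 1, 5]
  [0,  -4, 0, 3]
x^4 - 4*x^3 + 6*x^2 - 4*x + 1

Expanding det(x·I − A) (e.g. by cofactor expansion or by noting that A is similar to its Jordan form J, which has the same characteristic polynomial as A) gives
  χ_A(x) = x^4 - 4*x^3 + 6*x^2 - 4*x + 1
which factors as (x - 1)^4. The eigenvalues (with algebraic multiplicities) are λ = 1 with multiplicity 4.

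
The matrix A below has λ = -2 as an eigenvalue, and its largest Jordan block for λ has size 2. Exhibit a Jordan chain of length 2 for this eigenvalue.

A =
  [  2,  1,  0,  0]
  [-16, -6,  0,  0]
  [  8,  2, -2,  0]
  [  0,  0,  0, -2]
A Jordan chain for λ = -2 of length 2:
v_1 = (4, -16, 8, 0)ᵀ
v_2 = (1, 0, 0, 0)ᵀ

Let N = A − (-2)·I. We want v_2 with N^2 v_2 = 0 but N^1 v_2 ≠ 0; then v_{j-1} := N · v_j for j = 2, …, 2.

Pick v_2 = (1, 0, 0, 0)ᵀ.
Then v_1 = N · v_2 = (4, -16, 8, 0)ᵀ.

Sanity check: (A − (-2)·I) v_1 = (0, 0, 0, 0)ᵀ = 0. ✓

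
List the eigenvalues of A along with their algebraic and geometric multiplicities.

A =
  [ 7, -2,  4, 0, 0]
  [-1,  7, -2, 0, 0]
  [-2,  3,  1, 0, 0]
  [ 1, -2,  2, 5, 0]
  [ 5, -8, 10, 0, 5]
λ = 5: alg = 5, geom = 3

Step 1 — factor the characteristic polynomial to read off the algebraic multiplicities:
  χ_A(x) = (x - 5)^5

Step 2 — compute geometric multiplicities via the rank-nullity identity g(λ) = n − rank(A − λI):
  rank(A − (5)·I) = 2, so dim ker(A − (5)·I) = n − 2 = 3

Summary:
  λ = 5: algebraic multiplicity = 5, geometric multiplicity = 3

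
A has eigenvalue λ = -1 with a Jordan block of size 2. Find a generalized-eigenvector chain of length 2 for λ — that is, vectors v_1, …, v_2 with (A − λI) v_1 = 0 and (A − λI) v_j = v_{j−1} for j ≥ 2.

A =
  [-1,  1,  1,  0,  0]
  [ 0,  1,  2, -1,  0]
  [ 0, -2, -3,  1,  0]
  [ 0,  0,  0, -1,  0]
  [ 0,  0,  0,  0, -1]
A Jordan chain for λ = -1 of length 2:
v_1 = (1, 2, -2, 0, 0)ᵀ
v_2 = (0, 1, 0, 0, 0)ᵀ

Let N = A − (-1)·I. We want v_2 with N^2 v_2 = 0 but N^1 v_2 ≠ 0; then v_{j-1} := N · v_j for j = 2, …, 2.

Pick v_2 = (0, 1, 0, 0, 0)ᵀ.
Then v_1 = N · v_2 = (1, 2, -2, 0, 0)ᵀ.

Sanity check: (A − (-1)·I) v_1 = (0, 0, 0, 0, 0)ᵀ = 0. ✓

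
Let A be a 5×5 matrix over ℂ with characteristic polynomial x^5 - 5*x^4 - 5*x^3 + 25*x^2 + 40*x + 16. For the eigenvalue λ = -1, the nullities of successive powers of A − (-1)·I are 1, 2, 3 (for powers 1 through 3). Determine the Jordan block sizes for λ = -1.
Block sizes for λ = -1: [3]

From the dimensions of kernels of powers, the number of Jordan blocks of size at least j is d_j − d_{j−1} where d_j = dim ker(N^j) (with d_0 = 0). Computing the differences gives [1, 1, 1].
The number of blocks of size exactly k is (#blocks of size ≥ k) − (#blocks of size ≥ k + 1), so the partition is: 1 block(s) of size 3.
In nonincreasing order the block sizes are [3].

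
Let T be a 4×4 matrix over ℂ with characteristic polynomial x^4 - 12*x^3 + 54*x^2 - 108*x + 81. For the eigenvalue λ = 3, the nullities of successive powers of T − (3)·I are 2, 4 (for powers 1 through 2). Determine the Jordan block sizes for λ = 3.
Block sizes for λ = 3: [2, 2]

From the dimensions of kernels of powers, the number of Jordan blocks of size at least j is d_j − d_{j−1} where d_j = dim ker(N^j) (with d_0 = 0). Computing the differences gives [2, 2].
The number of blocks of size exactly k is (#blocks of size ≥ k) − (#blocks of size ≥ k + 1), so the partition is: 2 block(s) of size 2.
In nonincreasing order the block sizes are [2, 2].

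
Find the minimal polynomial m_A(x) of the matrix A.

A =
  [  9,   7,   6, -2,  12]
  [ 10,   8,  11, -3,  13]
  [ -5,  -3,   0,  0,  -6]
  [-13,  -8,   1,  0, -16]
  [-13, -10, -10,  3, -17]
x^3

The characteristic polynomial is χ_A(x) = x^5, so the eigenvalues are known. The minimal polynomial is
  m_A(x) = Π_λ (x − λ)^{k_λ}
where k_λ is the size of the *largest* Jordan block for λ (equivalently, the smallest k with (A − λI)^k v = 0 for every generalised eigenvector v of λ).

  λ = 0: largest Jordan block has size 3, contributing (x − 0)^3

So m_A(x) = x^3 = x^3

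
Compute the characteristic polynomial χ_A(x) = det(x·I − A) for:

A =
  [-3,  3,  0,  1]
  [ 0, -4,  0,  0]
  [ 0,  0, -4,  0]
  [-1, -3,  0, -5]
x^4 + 16*x^3 + 96*x^2 + 256*x + 256

Expanding det(x·I − A) (e.g. by cofactor expansion or by noting that A is similar to its Jordan form J, which has the same characteristic polynomial as A) gives
  χ_A(x) = x^4 + 16*x^3 + 96*x^2 + 256*x + 256
which factors as (x + 4)^4. The eigenvalues (with algebraic multiplicities) are λ = -4 with multiplicity 4.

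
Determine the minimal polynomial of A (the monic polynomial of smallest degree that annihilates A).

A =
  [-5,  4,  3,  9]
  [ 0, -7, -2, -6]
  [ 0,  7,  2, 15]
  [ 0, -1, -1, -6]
x^4 + 16*x^3 + 94*x^2 + 240*x + 225

The characteristic polynomial is χ_A(x) = (x + 3)^2*(x + 5)^2, so the eigenvalues are known. The minimal polynomial is
  m_A(x) = Π_λ (x − λ)^{k_λ}
where k_λ is the size of the *largest* Jordan block for λ (equivalently, the smallest k with (A − λI)^k v = 0 for every generalised eigenvector v of λ).

  λ = -5: largest Jordan block has size 2, contributing (x + 5)^2
  λ = -3: largest Jordan block has size 2, contributing (x + 3)^2

So m_A(x) = (x + 3)^2*(x + 5)^2 = x^4 + 16*x^3 + 94*x^2 + 240*x + 225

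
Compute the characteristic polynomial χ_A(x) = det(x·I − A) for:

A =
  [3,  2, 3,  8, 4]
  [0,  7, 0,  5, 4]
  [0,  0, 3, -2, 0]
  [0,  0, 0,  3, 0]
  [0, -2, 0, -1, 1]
x^5 - 17*x^4 + 114*x^3 - 378*x^2 + 621*x - 405

Expanding det(x·I − A) (e.g. by cofactor expansion or by noting that A is similar to its Jordan form J, which has the same characteristic polynomial as A) gives
  χ_A(x) = x^5 - 17*x^4 + 114*x^3 - 378*x^2 + 621*x - 405
which factors as (x - 5)*(x - 3)^4. The eigenvalues (with algebraic multiplicities) are λ = 3 with multiplicity 4, λ = 5 with multiplicity 1.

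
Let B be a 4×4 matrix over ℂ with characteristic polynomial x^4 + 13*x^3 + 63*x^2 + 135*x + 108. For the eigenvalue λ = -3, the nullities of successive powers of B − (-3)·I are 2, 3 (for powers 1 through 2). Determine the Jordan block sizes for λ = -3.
Block sizes for λ = -3: [2, 1]

From the dimensions of kernels of powers, the number of Jordan blocks of size at least j is d_j − d_{j−1} where d_j = dim ker(N^j) (with d_0 = 0). Computing the differences gives [2, 1].
The number of blocks of size exactly k is (#blocks of size ≥ k) − (#blocks of size ≥ k + 1), so the partition is: 1 block(s) of size 1, 1 block(s) of size 2.
In nonincreasing order the block sizes are [2, 1].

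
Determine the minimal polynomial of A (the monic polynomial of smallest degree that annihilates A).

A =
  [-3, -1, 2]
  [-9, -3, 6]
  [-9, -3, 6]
x^2

The characteristic polynomial is χ_A(x) = x^3, so the eigenvalues are known. The minimal polynomial is
  m_A(x) = Π_λ (x − λ)^{k_λ}
where k_λ is the size of the *largest* Jordan block for λ (equivalently, the smallest k with (A − λI)^k v = 0 for every generalised eigenvector v of λ).

  λ = 0: largest Jordan block has size 2, contributing (x − 0)^2

So m_A(x) = x^2 = x^2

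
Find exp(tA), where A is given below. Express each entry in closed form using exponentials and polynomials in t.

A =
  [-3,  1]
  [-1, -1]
e^{tA} =
  [-t*exp(-2*t) + exp(-2*t), t*exp(-2*t)]
  [-t*exp(-2*t), t*exp(-2*t) + exp(-2*t)]

Strategy: write A = P · J · P⁻¹ where J is a Jordan canonical form, so e^{tA} = P · e^{tJ} · P⁻¹, and e^{tJ} can be computed block-by-block.

A has Jordan form
J =
  [-2,  1]
  [ 0, -2]
(up to reordering of blocks).

Per-block formulas:
  For a 2×2 Jordan block J_2(-2): exp(t · J_2(-2)) = e^(-2t)·(I + t·N), where N is the 2×2 nilpotent shift.

After assembling e^{tJ} and conjugating by P, we get:

e^{tA} =
  [-t*exp(-2*t) + exp(-2*t), t*exp(-2*t)]
  [-t*exp(-2*t), t*exp(-2*t) + exp(-2*t)]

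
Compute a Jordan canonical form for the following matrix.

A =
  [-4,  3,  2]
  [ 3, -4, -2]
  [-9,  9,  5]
J_2(-1) ⊕ J_1(-1)

The characteristic polynomial is
  det(x·I − A) = x^3 + 3*x^2 + 3*x + 1 = (x + 1)^3

Eigenvalues and multiplicities (the geometric multiplicity of λ is n − rank(A − λI), which equals the number of Jordan blocks for λ):
  λ = -1: algebraic multiplicity = 3, geometric multiplicity = 2

Determining the block sizes for each eigenvalue:
  λ = -1: 2 blocks summing to 3 forces exactly one block of size 2 and the rest size 1 → block sizes [2, 1]

Assembling the blocks gives a Jordan form
J =
  [-1,  1,  0]
  [ 0, -1,  0]
  [ 0,  0, -1]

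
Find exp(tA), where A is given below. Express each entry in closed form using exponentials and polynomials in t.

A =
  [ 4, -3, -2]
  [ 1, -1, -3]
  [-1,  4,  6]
e^{tA} =
  [t*exp(3*t) + exp(3*t), t^2*exp(3*t)/2 - 3*t*exp(3*t), t^2*exp(3*t)/2 - 2*t*exp(3*t)]
  [t*exp(3*t), t^2*exp(3*t)/2 - 4*t*exp(3*t) + exp(3*t), t^2*exp(3*t)/2 - 3*t*exp(3*t)]
  [-t*exp(3*t), -t^2*exp(3*t)/2 + 4*t*exp(3*t), -t^2*exp(3*t)/2 + 3*t*exp(3*t) + exp(3*t)]

Strategy: write A = P · J · P⁻¹ where J is a Jordan canonical form, so e^{tA} = P · e^{tJ} · P⁻¹, and e^{tJ} can be computed block-by-block.

A has Jordan form
J =
  [3, 1, 0]
  [0, 3, 1]
  [0, 0, 3]
(up to reordering of blocks).

Per-block formulas:
  For a 3×3 Jordan block J_3(3): exp(t · J_3(3)) = e^(3t)·(I + t·N + (t^2/2)·N^2), where N is the 3×3 nilpotent shift.

After assembling e^{tJ} and conjugating by P, we get:

e^{tA} =
  [t*exp(3*t) + exp(3*t), t^2*exp(3*t)/2 - 3*t*exp(3*t), t^2*exp(3*t)/2 - 2*t*exp(3*t)]
  [t*exp(3*t), t^2*exp(3*t)/2 - 4*t*exp(3*t) + exp(3*t), t^2*exp(3*t)/2 - 3*t*exp(3*t)]
  [-t*exp(3*t), -t^2*exp(3*t)/2 + 4*t*exp(3*t), -t^2*exp(3*t)/2 + 3*t*exp(3*t) + exp(3*t)]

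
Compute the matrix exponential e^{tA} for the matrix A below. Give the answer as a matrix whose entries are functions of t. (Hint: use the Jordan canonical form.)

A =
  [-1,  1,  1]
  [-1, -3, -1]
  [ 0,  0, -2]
e^{tA} =
  [t*exp(-2*t) + exp(-2*t), t*exp(-2*t), t*exp(-2*t)]
  [-t*exp(-2*t), -t*exp(-2*t) + exp(-2*t), -t*exp(-2*t)]
  [0, 0, exp(-2*t)]

Strategy: write A = P · J · P⁻¹ where J is a Jordan canonical form, so e^{tA} = P · e^{tJ} · P⁻¹, and e^{tJ} can be computed block-by-block.

A has Jordan form
J =
  [-2,  1,  0]
  [ 0, -2,  0]
  [ 0,  0, -2]
(up to reordering of blocks).

Per-block formulas:
  For a 1×1 block at λ = -2: exp(t · [-2]) = [e^(-2t)].
  For a 2×2 Jordan block J_2(-2): exp(t · J_2(-2)) = e^(-2t)·(I + t·N), where N is the 2×2 nilpotent shift.

After assembling e^{tJ} and conjugating by P, we get:

e^{tA} =
  [t*exp(-2*t) + exp(-2*t), t*exp(-2*t), t*exp(-2*t)]
  [-t*exp(-2*t), -t*exp(-2*t) + exp(-2*t), -t*exp(-2*t)]
  [0, 0, exp(-2*t)]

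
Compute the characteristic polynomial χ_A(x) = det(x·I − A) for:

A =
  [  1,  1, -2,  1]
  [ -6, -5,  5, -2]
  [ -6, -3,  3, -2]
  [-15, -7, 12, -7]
x^4 + 8*x^3 + 24*x^2 + 32*x + 16

Expanding det(x·I − A) (e.g. by cofactor expansion or by noting that A is similar to its Jordan form J, which has the same characteristic polynomial as A) gives
  χ_A(x) = x^4 + 8*x^3 + 24*x^2 + 32*x + 16
which factors as (x + 2)^4. The eigenvalues (with algebraic multiplicities) are λ = -2 with multiplicity 4.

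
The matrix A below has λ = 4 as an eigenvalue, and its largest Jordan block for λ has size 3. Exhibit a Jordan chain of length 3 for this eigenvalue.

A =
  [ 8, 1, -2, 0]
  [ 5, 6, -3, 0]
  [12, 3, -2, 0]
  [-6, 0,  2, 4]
A Jordan chain for λ = 4 of length 3:
v_1 = (-3, -6, -9, 0)ᵀ
v_2 = (4, 5, 12, -6)ᵀ
v_3 = (1, 0, 0, 0)ᵀ

Let N = A − (4)·I. We want v_3 with N^3 v_3 = 0 but N^2 v_3 ≠ 0; then v_{j-1} := N · v_j for j = 3, …, 2.

Pick v_3 = (1, 0, 0, 0)ᵀ.
Then v_2 = N · v_3 = (4, 5, 12, -6)ᵀ.
Then v_1 = N · v_2 = (-3, -6, -9, 0)ᵀ.

Sanity check: (A − (4)·I) v_1 = (0, 0, 0, 0)ᵀ = 0. ✓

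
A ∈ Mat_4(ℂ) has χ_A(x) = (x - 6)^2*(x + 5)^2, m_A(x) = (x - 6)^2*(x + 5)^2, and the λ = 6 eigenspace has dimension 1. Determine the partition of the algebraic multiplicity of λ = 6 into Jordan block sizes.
Block sizes for λ = 6: [2]

Step 1 — from the characteristic polynomial, algebraic multiplicity of λ = 6 is 2. From dim ker(A − (6)·I) = 1, there are exactly 1 Jordan blocks for λ = 6.
Step 2 — from the minimal polynomial, the factor (x − 6)^2 tells us the largest block for λ = 6 has size 2.
Step 3 — with total size 2, 1 blocks, and largest block 2, the block sizes (in nonincreasing order) are [2].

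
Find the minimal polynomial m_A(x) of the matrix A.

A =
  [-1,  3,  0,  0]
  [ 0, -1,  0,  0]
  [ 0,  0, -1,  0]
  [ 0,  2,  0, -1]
x^2 + 2*x + 1

The characteristic polynomial is χ_A(x) = (x + 1)^4, so the eigenvalues are known. The minimal polynomial is
  m_A(x) = Π_λ (x − λ)^{k_λ}
where k_λ is the size of the *largest* Jordan block for λ (equivalently, the smallest k with (A − λI)^k v = 0 for every generalised eigenvector v of λ).

  λ = -1: largest Jordan block has size 2, contributing (x + 1)^2

So m_A(x) = (x + 1)^2 = x^2 + 2*x + 1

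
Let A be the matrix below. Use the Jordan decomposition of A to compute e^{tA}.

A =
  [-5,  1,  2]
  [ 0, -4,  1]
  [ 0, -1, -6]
e^{tA} =
  [exp(-5*t), -t^2*exp(-5*t)/2 + t*exp(-5*t), -t^2*exp(-5*t)/2 + 2*t*exp(-5*t)]
  [0, t*exp(-5*t) + exp(-5*t), t*exp(-5*t)]
  [0, -t*exp(-5*t), -t*exp(-5*t) + exp(-5*t)]

Strategy: write A = P · J · P⁻¹ where J is a Jordan canonical form, so e^{tA} = P · e^{tJ} · P⁻¹, and e^{tJ} can be computed block-by-block.

A has Jordan form
J =
  [-5,  1,  0]
  [ 0, -5,  1]
  [ 0,  0, -5]
(up to reordering of blocks).

Per-block formulas:
  For a 3×3 Jordan block J_3(-5): exp(t · J_3(-5)) = e^(-5t)·(I + t·N + (t^2/2)·N^2), where N is the 3×3 nilpotent shift.

After assembling e^{tJ} and conjugating by P, we get:

e^{tA} =
  [exp(-5*t), -t^2*exp(-5*t)/2 + t*exp(-5*t), -t^2*exp(-5*t)/2 + 2*t*exp(-5*t)]
  [0, t*exp(-5*t) + exp(-5*t), t*exp(-5*t)]
  [0, -t*exp(-5*t), -t*exp(-5*t) + exp(-5*t)]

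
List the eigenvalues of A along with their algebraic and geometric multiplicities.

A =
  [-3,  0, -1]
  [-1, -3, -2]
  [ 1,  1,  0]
λ = -2: alg = 3, geom = 1

Step 1 — factor the characteristic polynomial to read off the algebraic multiplicities:
  χ_A(x) = (x + 2)^3

Step 2 — compute geometric multiplicities via the rank-nullity identity g(λ) = n − rank(A − λI):
  rank(A − (-2)·I) = 2, so dim ker(A − (-2)·I) = n − 2 = 1

Summary:
  λ = -2: algebraic multiplicity = 3, geometric multiplicity = 1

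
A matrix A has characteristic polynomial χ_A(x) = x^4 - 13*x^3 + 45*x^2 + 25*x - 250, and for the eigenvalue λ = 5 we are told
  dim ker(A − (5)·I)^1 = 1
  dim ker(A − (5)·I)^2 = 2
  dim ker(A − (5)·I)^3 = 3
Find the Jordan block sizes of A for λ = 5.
Block sizes for λ = 5: [3]

From the dimensions of kernels of powers, the number of Jordan blocks of size at least j is d_j − d_{j−1} where d_j = dim ker(N^j) (with d_0 = 0). Computing the differences gives [1, 1, 1].
The number of blocks of size exactly k is (#blocks of size ≥ k) − (#blocks of size ≥ k + 1), so the partition is: 1 block(s) of size 3.
In nonincreasing order the block sizes are [3].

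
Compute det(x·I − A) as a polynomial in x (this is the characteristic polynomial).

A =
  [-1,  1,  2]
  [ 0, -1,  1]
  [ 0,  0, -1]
x^3 + 3*x^2 + 3*x + 1

Expanding det(x·I − A) (e.g. by cofactor expansion or by noting that A is similar to its Jordan form J, which has the same characteristic polynomial as A) gives
  χ_A(x) = x^3 + 3*x^2 + 3*x + 1
which factors as (x + 1)^3. The eigenvalues (with algebraic multiplicities) are λ = -1 with multiplicity 3.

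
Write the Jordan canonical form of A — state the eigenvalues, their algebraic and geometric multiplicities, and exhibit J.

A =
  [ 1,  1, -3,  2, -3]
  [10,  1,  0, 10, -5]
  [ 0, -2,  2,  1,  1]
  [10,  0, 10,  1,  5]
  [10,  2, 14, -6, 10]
J_2(1) ⊕ J_1(1) ⊕ J_1(6) ⊕ J_1(6)

The characteristic polynomial is
  det(x·I − A) = x^5 - 15*x^4 + 75*x^3 - 145*x^2 + 120*x - 36 = (x - 6)^2*(x - 1)^3

Eigenvalues and multiplicities (the geometric multiplicity of λ is n − rank(A − λI), which equals the number of Jordan blocks for λ):
  λ = 1: algebraic multiplicity = 3, geometric multiplicity = 2
  λ = 6: algebraic multiplicity = 2, geometric multiplicity = 2

Determining the block sizes for each eigenvalue:
  λ = 1: 2 blocks summing to 3 forces exactly one block of size 2 and the rest size 1 → block sizes [2, 1]
  λ = 6: gm = am = 2, so every block has size 1 → block sizes [1, 1]

Assembling the blocks gives a Jordan form
J =
  [1, 1, 0, 0, 0]
  [0, 1, 0, 0, 0]
  [0, 0, 1, 0, 0]
  [0, 0, 0, 6, 0]
  [0, 0, 0, 0, 6]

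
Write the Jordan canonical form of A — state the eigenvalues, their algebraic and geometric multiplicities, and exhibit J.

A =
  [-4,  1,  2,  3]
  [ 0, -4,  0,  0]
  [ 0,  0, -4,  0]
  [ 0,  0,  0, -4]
J_2(-4) ⊕ J_1(-4) ⊕ J_1(-4)

The characteristic polynomial is
  det(x·I − A) = x^4 + 16*x^3 + 96*x^2 + 256*x + 256 = (x + 4)^4

Eigenvalues and multiplicities (the geometric multiplicity of λ is n − rank(A − λI), which equals the number of Jordan blocks for λ):
  λ = -4: algebraic multiplicity = 4, geometric multiplicity = 3

Determining the block sizes for each eigenvalue:
  λ = -4: 3 blocks summing to 4 forces exactly one block of size 2 and the rest size 1 → block sizes [2, 1, 1]

Assembling the blocks gives a Jordan form
J =
  [-4,  1,  0,  0]
  [ 0, -4,  0,  0]
  [ 0,  0, -4,  0]
  [ 0,  0,  0, -4]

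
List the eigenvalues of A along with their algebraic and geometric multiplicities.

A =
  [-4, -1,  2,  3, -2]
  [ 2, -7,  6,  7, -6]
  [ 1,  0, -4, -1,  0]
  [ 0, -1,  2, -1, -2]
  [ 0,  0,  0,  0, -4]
λ = -4: alg = 5, geom = 3

Step 1 — factor the characteristic polynomial to read off the algebraic multiplicities:
  χ_A(x) = (x + 4)^5

Step 2 — compute geometric multiplicities via the rank-nullity identity g(λ) = n − rank(A − λI):
  rank(A − (-4)·I) = 2, so dim ker(A − (-4)·I) = n − 2 = 3

Summary:
  λ = -4: algebraic multiplicity = 5, geometric multiplicity = 3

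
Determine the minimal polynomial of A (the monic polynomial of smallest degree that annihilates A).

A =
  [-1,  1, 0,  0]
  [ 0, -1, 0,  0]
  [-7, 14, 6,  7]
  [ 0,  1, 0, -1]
x^3 - 4*x^2 - 11*x - 6

The characteristic polynomial is χ_A(x) = (x - 6)*(x + 1)^3, so the eigenvalues are known. The minimal polynomial is
  m_A(x) = Π_λ (x − λ)^{k_λ}
where k_λ is the size of the *largest* Jordan block for λ (equivalently, the smallest k with (A − λI)^k v = 0 for every generalised eigenvector v of λ).

  λ = -1: largest Jordan block has size 2, contributing (x + 1)^2
  λ = 6: largest Jordan block has size 1, contributing (x − 6)

So m_A(x) = (x - 6)*(x + 1)^2 = x^3 - 4*x^2 - 11*x - 6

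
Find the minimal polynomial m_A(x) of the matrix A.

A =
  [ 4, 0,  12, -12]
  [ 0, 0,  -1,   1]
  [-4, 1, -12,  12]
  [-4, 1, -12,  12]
x^4 - 4*x^3

The characteristic polynomial is χ_A(x) = x^3*(x - 4), so the eigenvalues are known. The minimal polynomial is
  m_A(x) = Π_λ (x − λ)^{k_λ}
where k_λ is the size of the *largest* Jordan block for λ (equivalently, the smallest k with (A − λI)^k v = 0 for every generalised eigenvector v of λ).

  λ = 0: largest Jordan block has size 3, contributing (x − 0)^3
  λ = 4: largest Jordan block has size 1, contributing (x − 4)

So m_A(x) = x^3*(x - 4) = x^4 - 4*x^3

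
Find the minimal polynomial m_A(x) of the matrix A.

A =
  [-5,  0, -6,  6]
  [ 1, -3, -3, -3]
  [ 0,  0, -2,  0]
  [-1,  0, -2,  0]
x^2 + 5*x + 6

The characteristic polynomial is χ_A(x) = (x + 2)^2*(x + 3)^2, so the eigenvalues are known. The minimal polynomial is
  m_A(x) = Π_λ (x − λ)^{k_λ}
where k_λ is the size of the *largest* Jordan block for λ (equivalently, the smallest k with (A − λI)^k v = 0 for every generalised eigenvector v of λ).

  λ = -3: largest Jordan block has size 1, contributing (x + 3)
  λ = -2: largest Jordan block has size 1, contributing (x + 2)

So m_A(x) = (x + 2)*(x + 3) = x^2 + 5*x + 6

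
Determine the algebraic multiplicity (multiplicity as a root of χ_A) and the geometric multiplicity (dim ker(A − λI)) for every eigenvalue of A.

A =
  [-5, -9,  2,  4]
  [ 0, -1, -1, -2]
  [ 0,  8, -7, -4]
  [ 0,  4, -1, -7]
λ = -5: alg = 4, geom = 2

Step 1 — factor the characteristic polynomial to read off the algebraic multiplicities:
  χ_A(x) = (x + 5)^4

Step 2 — compute geometric multiplicities via the rank-nullity identity g(λ) = n − rank(A − λI):
  rank(A − (-5)·I) = 2, so dim ker(A − (-5)·I) = n − 2 = 2

Summary:
  λ = -5: algebraic multiplicity = 4, geometric multiplicity = 2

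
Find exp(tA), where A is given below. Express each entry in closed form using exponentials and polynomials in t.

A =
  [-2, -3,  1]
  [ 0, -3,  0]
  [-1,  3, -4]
e^{tA} =
  [t*exp(-3*t) + exp(-3*t), -3*t*exp(-3*t), t*exp(-3*t)]
  [0, exp(-3*t), 0]
  [-t*exp(-3*t), 3*t*exp(-3*t), -t*exp(-3*t) + exp(-3*t)]

Strategy: write A = P · J · P⁻¹ where J is a Jordan canonical form, so e^{tA} = P · e^{tJ} · P⁻¹, and e^{tJ} can be computed block-by-block.

A has Jordan form
J =
  [-3,  1,  0]
  [ 0, -3,  0]
  [ 0,  0, -3]
(up to reordering of blocks).

Per-block formulas:
  For a 1×1 block at λ = -3: exp(t · [-3]) = [e^(-3t)].
  For a 2×2 Jordan block J_2(-3): exp(t · J_2(-3)) = e^(-3t)·(I + t·N), where N is the 2×2 nilpotent shift.

After assembling e^{tJ} and conjugating by P, we get:

e^{tA} =
  [t*exp(-3*t) + exp(-3*t), -3*t*exp(-3*t), t*exp(-3*t)]
  [0, exp(-3*t), 0]
  [-t*exp(-3*t), 3*t*exp(-3*t), -t*exp(-3*t) + exp(-3*t)]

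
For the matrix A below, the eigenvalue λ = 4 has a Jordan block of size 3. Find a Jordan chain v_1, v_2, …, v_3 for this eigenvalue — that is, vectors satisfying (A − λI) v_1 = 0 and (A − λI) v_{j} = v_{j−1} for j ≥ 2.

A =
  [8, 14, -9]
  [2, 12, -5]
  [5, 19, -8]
A Jordan chain for λ = 4 of length 3:
v_1 = (-1, -1, -2)ᵀ
v_2 = (4, 2, 5)ᵀ
v_3 = (1, 0, 0)ᵀ

Let N = A − (4)·I. We want v_3 with N^3 v_3 = 0 but N^2 v_3 ≠ 0; then v_{j-1} := N · v_j for j = 3, …, 2.

Pick v_3 = (1, 0, 0)ᵀ.
Then v_2 = N · v_3 = (4, 2, 5)ᵀ.
Then v_1 = N · v_2 = (-1, -1, -2)ᵀ.

Sanity check: (A − (4)·I) v_1 = (0, 0, 0)ᵀ = 0. ✓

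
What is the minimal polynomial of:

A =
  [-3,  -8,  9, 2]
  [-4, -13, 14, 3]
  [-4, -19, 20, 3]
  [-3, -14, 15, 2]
x^4 - 6*x^3

The characteristic polynomial is χ_A(x) = x^3*(x - 6), so the eigenvalues are known. The minimal polynomial is
  m_A(x) = Π_λ (x − λ)^{k_λ}
where k_λ is the size of the *largest* Jordan block for λ (equivalently, the smallest k with (A − λI)^k v = 0 for every generalised eigenvector v of λ).

  λ = 0: largest Jordan block has size 3, contributing (x − 0)^3
  λ = 6: largest Jordan block has size 1, contributing (x − 6)

So m_A(x) = x^3*(x - 6) = x^4 - 6*x^3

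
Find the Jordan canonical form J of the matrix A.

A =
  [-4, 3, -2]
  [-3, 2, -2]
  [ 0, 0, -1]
J_2(-1) ⊕ J_1(-1)

The characteristic polynomial is
  det(x·I − A) = x^3 + 3*x^2 + 3*x + 1 = (x + 1)^3

Eigenvalues and multiplicities (the geometric multiplicity of λ is n − rank(A − λI), which equals the number of Jordan blocks for λ):
  λ = -1: algebraic multiplicity = 3, geometric multiplicity = 2

Determining the block sizes for each eigenvalue:
  λ = -1: 2 blocks summing to 3 forces exactly one block of size 2 and the rest size 1 → block sizes [2, 1]

Assembling the blocks gives a Jordan form
J =
  [-1,  1,  0]
  [ 0, -1,  0]
  [ 0,  0, -1]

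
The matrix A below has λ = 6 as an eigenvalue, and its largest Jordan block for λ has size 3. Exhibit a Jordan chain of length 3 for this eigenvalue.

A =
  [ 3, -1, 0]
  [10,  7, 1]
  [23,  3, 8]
A Jordan chain for λ = 6 of length 3:
v_1 = (-1, 3, 7)ᵀ
v_2 = (-3, 10, 23)ᵀ
v_3 = (1, 0, 0)ᵀ

Let N = A − (6)·I. We want v_3 with N^3 v_3 = 0 but N^2 v_3 ≠ 0; then v_{j-1} := N · v_j for j = 3, …, 2.

Pick v_3 = (1, 0, 0)ᵀ.
Then v_2 = N · v_3 = (-3, 10, 23)ᵀ.
Then v_1 = N · v_2 = (-1, 3, 7)ᵀ.

Sanity check: (A − (6)·I) v_1 = (0, 0, 0)ᵀ = 0. ✓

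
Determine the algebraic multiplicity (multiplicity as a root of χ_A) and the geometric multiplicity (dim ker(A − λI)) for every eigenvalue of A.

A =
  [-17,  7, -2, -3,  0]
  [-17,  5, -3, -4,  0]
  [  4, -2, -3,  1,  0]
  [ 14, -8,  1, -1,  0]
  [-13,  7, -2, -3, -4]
λ = -4: alg = 5, geom = 3

Step 1 — factor the characteristic polynomial to read off the algebraic multiplicities:
  χ_A(x) = (x + 4)^5

Step 2 — compute geometric multiplicities via the rank-nullity identity g(λ) = n − rank(A − λI):
  rank(A − (-4)·I) = 2, so dim ker(A − (-4)·I) = n − 2 = 3

Summary:
  λ = -4: algebraic multiplicity = 5, geometric multiplicity = 3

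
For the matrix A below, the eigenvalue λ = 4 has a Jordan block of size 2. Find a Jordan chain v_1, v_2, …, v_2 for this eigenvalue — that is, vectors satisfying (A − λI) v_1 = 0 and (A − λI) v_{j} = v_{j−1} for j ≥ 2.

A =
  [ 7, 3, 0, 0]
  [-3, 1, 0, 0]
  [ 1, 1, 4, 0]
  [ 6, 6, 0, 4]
A Jordan chain for λ = 4 of length 2:
v_1 = (3, -3, 1, 6)ᵀ
v_2 = (1, 0, 0, 0)ᵀ

Let N = A − (4)·I. We want v_2 with N^2 v_2 = 0 but N^1 v_2 ≠ 0; then v_{j-1} := N · v_j for j = 2, …, 2.

Pick v_2 = (1, 0, 0, 0)ᵀ.
Then v_1 = N · v_2 = (3, -3, 1, 6)ᵀ.

Sanity check: (A − (4)·I) v_1 = (0, 0, 0, 0)ᵀ = 0. ✓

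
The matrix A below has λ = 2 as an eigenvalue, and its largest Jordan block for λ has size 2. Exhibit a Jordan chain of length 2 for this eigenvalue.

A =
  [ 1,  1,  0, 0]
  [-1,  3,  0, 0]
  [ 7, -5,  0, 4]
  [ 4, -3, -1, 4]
A Jordan chain for λ = 2 of length 2:
v_1 = (-1, -1, 7, 4)ᵀ
v_2 = (1, 0, 0, 0)ᵀ

Let N = A − (2)·I. We want v_2 with N^2 v_2 = 0 but N^1 v_2 ≠ 0; then v_{j-1} := N · v_j for j = 2, …, 2.

Pick v_2 = (1, 0, 0, 0)ᵀ.
Then v_1 = N · v_2 = (-1, -1, 7, 4)ᵀ.

Sanity check: (A − (2)·I) v_1 = (0, 0, 0, 0)ᵀ = 0. ✓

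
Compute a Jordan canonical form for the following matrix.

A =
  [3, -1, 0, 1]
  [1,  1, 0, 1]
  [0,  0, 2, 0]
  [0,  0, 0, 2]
J_2(2) ⊕ J_1(2) ⊕ J_1(2)

The characteristic polynomial is
  det(x·I − A) = x^4 - 8*x^3 + 24*x^2 - 32*x + 16 = (x - 2)^4

Eigenvalues and multiplicities (the geometric multiplicity of λ is n − rank(A − λI), which equals the number of Jordan blocks for λ):
  λ = 2: algebraic multiplicity = 4, geometric multiplicity = 3

Determining the block sizes for each eigenvalue:
  λ = 2: 3 blocks summing to 4 forces exactly one block of size 2 and the rest size 1 → block sizes [2, 1, 1]

Assembling the blocks gives a Jordan form
J =
  [2, 1, 0, 0]
  [0, 2, 0, 0]
  [0, 0, 2, 0]
  [0, 0, 0, 2]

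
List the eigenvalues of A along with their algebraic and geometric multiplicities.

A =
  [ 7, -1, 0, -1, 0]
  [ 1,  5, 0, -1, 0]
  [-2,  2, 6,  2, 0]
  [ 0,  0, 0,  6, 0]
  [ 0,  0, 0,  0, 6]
λ = 6: alg = 5, geom = 4

Step 1 — factor the characteristic polynomial to read off the algebraic multiplicities:
  χ_A(x) = (x - 6)^5

Step 2 — compute geometric multiplicities via the rank-nullity identity g(λ) = n − rank(A − λI):
  rank(A − (6)·I) = 1, so dim ker(A − (6)·I) = n − 1 = 4

Summary:
  λ = 6: algebraic multiplicity = 5, geometric multiplicity = 4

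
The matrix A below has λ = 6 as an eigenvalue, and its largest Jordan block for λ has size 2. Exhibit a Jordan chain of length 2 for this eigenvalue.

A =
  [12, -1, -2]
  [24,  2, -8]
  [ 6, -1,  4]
A Jordan chain for λ = 6 of length 2:
v_1 = (6, 24, 6)ᵀ
v_2 = (1, 0, 0)ᵀ

Let N = A − (6)·I. We want v_2 with N^2 v_2 = 0 but N^1 v_2 ≠ 0; then v_{j-1} := N · v_j for j = 2, …, 2.

Pick v_2 = (1, 0, 0)ᵀ.
Then v_1 = N · v_2 = (6, 24, 6)ᵀ.

Sanity check: (A − (6)·I) v_1 = (0, 0, 0)ᵀ = 0. ✓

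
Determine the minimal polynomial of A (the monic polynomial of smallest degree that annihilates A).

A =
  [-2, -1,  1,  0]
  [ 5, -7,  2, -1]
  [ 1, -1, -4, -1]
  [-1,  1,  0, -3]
x^3 + 12*x^2 + 48*x + 64

The characteristic polynomial is χ_A(x) = (x + 4)^4, so the eigenvalues are known. The minimal polynomial is
  m_A(x) = Π_λ (x − λ)^{k_λ}
where k_λ is the size of the *largest* Jordan block for λ (equivalently, the smallest k with (A − λI)^k v = 0 for every generalised eigenvector v of λ).

  λ = -4: largest Jordan block has size 3, contributing (x + 4)^3

So m_A(x) = (x + 4)^3 = x^3 + 12*x^2 + 48*x + 64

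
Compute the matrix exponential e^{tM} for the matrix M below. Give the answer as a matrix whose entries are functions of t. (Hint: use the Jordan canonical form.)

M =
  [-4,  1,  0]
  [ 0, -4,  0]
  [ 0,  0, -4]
e^{tM} =
  [exp(-4*t), t*exp(-4*t), 0]
  [0, exp(-4*t), 0]
  [0, 0, exp(-4*t)]

Strategy: write M = P · J · P⁻¹ where J is a Jordan canonical form, so e^{tM} = P · e^{tJ} · P⁻¹, and e^{tJ} can be computed block-by-block.

M has Jordan form
J =
  [-4,  1,  0]
  [ 0, -4,  0]
  [ 0,  0, -4]
(up to reordering of blocks).

Per-block formulas:
  For a 1×1 block at λ = -4: exp(t · [-4]) = [e^(-4t)].
  For a 2×2 Jordan block J_2(-4): exp(t · J_2(-4)) = e^(-4t)·(I + t·N), where N is the 2×2 nilpotent shift.

After assembling e^{tJ} and conjugating by P, we get:

e^{tM} =
  [exp(-4*t), t*exp(-4*t), 0]
  [0, exp(-4*t), 0]
  [0, 0, exp(-4*t)]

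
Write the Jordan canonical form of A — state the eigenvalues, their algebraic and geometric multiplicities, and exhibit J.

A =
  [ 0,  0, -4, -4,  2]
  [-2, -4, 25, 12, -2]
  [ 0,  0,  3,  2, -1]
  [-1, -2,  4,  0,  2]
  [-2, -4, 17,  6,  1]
J_3(0) ⊕ J_2(0)

The characteristic polynomial is
  det(x·I − A) = x^5

Eigenvalues and multiplicities (the geometric multiplicity of λ is n − rank(A − λI), which equals the number of Jordan blocks for λ):
  λ = 0: algebraic multiplicity = 5, geometric multiplicity = 2

Determining the block sizes for each eigenvalue:
  λ = 0: with am = 5 and gm = 2, the partition is not yet determined (e.g. several partitions of 5 into 2 parts exist). Let N = A − (0)·I. Computing rank(N^1) = 3, rank(N^2) = 1, rank(N^3) = 0; the number of blocks of size ≥ j is rank(N^{j−1}) − rank(N^j), giving [2, 2, 1]. So we have 1 block(s) of size 3, 1 block(s) of size 2 → block sizes [3, 2]

Assembling the blocks gives a Jordan form
J =
  [0, 1, 0, 0, 0]
  [0, 0, 1, 0, 0]
  [0, 0, 0, 0, 0]
  [0, 0, 0, 0, 1]
  [0, 0, 0, 0, 0]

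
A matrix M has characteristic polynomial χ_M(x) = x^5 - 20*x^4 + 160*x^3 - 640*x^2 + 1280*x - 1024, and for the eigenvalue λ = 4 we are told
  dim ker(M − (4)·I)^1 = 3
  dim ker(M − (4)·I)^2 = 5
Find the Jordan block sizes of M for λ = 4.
Block sizes for λ = 4: [2, 2, 1]

From the dimensions of kernels of powers, the number of Jordan blocks of size at least j is d_j − d_{j−1} where d_j = dim ker(N^j) (with d_0 = 0). Computing the differences gives [3, 2].
The number of blocks of size exactly k is (#blocks of size ≥ k) − (#blocks of size ≥ k + 1), so the partition is: 1 block(s) of size 1, 2 block(s) of size 2.
In nonincreasing order the block sizes are [2, 2, 1].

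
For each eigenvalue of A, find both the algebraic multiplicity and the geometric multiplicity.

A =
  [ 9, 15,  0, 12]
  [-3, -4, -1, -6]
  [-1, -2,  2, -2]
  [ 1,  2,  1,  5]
λ = 3: alg = 4, geom = 2

Step 1 — factor the characteristic polynomial to read off the algebraic multiplicities:
  χ_A(x) = (x - 3)^4

Step 2 — compute geometric multiplicities via the rank-nullity identity g(λ) = n − rank(A − λI):
  rank(A − (3)·I) = 2, so dim ker(A − (3)·I) = n − 2 = 2

Summary:
  λ = 3: algebraic multiplicity = 4, geometric multiplicity = 2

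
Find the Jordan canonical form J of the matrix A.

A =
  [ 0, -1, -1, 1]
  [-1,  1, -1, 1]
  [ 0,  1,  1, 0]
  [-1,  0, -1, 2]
J_3(1) ⊕ J_1(1)

The characteristic polynomial is
  det(x·I − A) = x^4 - 4*x^3 + 6*x^2 - 4*x + 1 = (x - 1)^4

Eigenvalues and multiplicities (the geometric multiplicity of λ is n − rank(A − λI), which equals the number of Jordan blocks for λ):
  λ = 1: algebraic multiplicity = 4, geometric multiplicity = 2

Determining the block sizes for each eigenvalue:
  λ = 1: with am = 4 and gm = 2, the partition is not yet determined (e.g. several partitions of 4 into 2 parts exist). Let N = A − (1)·I. Computing rank(N^1) = 2, rank(N^2) = 1, rank(N^3) = 0; the number of blocks of size ≥ j is rank(N^{j−1}) − rank(N^j), giving [2, 1, 1]. So we have 1 block(s) of size 3, 1 block(s) of size 1 → block sizes [3, 1]

Assembling the blocks gives a Jordan form
J =
  [1, 1, 0, 0]
  [0, 1, 1, 0]
  [0, 0, 1, 0]
  [0, 0, 0, 1]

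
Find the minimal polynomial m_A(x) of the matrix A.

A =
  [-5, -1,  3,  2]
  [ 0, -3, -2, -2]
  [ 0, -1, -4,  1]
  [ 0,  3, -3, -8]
x^3 + 15*x^2 + 75*x + 125

The characteristic polynomial is χ_A(x) = (x + 5)^4, so the eigenvalues are known. The minimal polynomial is
  m_A(x) = Π_λ (x − λ)^{k_λ}
where k_λ is the size of the *largest* Jordan block for λ (equivalently, the smallest k with (A − λI)^k v = 0 for every generalised eigenvector v of λ).

  λ = -5: largest Jordan block has size 3, contributing (x + 5)^3

So m_A(x) = (x + 5)^3 = x^3 + 15*x^2 + 75*x + 125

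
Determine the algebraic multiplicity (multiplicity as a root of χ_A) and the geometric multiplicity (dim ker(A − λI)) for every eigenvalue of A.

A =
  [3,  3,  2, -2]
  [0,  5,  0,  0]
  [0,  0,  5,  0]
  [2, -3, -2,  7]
λ = 5: alg = 4, geom = 3

Step 1 — factor the characteristic polynomial to read off the algebraic multiplicities:
  χ_A(x) = (x - 5)^4

Step 2 — compute geometric multiplicities via the rank-nullity identity g(λ) = n − rank(A − λI):
  rank(A − (5)·I) = 1, so dim ker(A − (5)·I) = n − 1 = 3

Summary:
  λ = 5: algebraic multiplicity = 4, geometric multiplicity = 3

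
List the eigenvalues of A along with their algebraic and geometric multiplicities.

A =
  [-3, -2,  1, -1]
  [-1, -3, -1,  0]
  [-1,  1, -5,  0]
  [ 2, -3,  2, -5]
λ = -4: alg = 4, geom = 2

Step 1 — factor the characteristic polynomial to read off the algebraic multiplicities:
  χ_A(x) = (x + 4)^4

Step 2 — compute geometric multiplicities via the rank-nullity identity g(λ) = n − rank(A − λI):
  rank(A − (-4)·I) = 2, so dim ker(A − (-4)·I) = n − 2 = 2

Summary:
  λ = -4: algebraic multiplicity = 4, geometric multiplicity = 2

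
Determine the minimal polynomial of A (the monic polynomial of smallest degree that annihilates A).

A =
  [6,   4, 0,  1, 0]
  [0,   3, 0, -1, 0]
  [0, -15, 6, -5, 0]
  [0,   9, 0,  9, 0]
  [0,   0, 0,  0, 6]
x^3 - 18*x^2 + 108*x - 216

The characteristic polynomial is χ_A(x) = (x - 6)^5, so the eigenvalues are known. The minimal polynomial is
  m_A(x) = Π_λ (x − λ)^{k_λ}
where k_λ is the size of the *largest* Jordan block for λ (equivalently, the smallest k with (A − λI)^k v = 0 for every generalised eigenvector v of λ).

  λ = 6: largest Jordan block has size 3, contributing (x − 6)^3

So m_A(x) = (x - 6)^3 = x^3 - 18*x^2 + 108*x - 216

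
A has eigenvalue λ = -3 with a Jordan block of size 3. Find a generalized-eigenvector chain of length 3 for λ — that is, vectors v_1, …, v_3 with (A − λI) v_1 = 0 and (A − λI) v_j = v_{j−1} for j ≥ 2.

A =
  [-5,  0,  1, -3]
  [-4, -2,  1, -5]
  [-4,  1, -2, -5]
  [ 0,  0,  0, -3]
A Jordan chain for λ = -3 of length 3:
v_1 = (1, 2, 2, 0)ᵀ
v_2 = (0, 1, 1, 0)ᵀ
v_3 = (0, 1, 0, 0)ᵀ

Let N = A − (-3)·I. We want v_3 with N^3 v_3 = 0 but N^2 v_3 ≠ 0; then v_{j-1} := N · v_j for j = 3, …, 2.

Pick v_3 = (0, 1, 0, 0)ᵀ.
Then v_2 = N · v_3 = (0, 1, 1, 0)ᵀ.
Then v_1 = N · v_2 = (1, 2, 2, 0)ᵀ.

Sanity check: (A − (-3)·I) v_1 = (0, 0, 0, 0)ᵀ = 0. ✓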